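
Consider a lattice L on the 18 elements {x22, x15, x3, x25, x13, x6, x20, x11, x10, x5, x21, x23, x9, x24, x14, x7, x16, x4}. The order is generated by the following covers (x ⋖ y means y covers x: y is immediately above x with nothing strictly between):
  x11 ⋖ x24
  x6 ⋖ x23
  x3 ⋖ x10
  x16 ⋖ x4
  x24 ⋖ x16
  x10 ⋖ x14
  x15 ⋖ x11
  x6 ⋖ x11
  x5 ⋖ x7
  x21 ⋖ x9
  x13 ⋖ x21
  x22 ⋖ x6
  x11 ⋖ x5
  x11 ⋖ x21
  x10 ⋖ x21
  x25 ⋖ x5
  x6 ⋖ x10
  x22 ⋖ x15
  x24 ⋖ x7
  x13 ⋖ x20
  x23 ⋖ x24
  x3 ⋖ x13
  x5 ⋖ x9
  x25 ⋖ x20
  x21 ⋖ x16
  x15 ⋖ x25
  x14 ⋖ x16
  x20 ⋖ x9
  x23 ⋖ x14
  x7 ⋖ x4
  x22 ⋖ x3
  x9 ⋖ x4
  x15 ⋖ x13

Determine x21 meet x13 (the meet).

x13

Common lower bounds of {x21, x13}: x13, x15, x22, x3.
The greatest among these is x13.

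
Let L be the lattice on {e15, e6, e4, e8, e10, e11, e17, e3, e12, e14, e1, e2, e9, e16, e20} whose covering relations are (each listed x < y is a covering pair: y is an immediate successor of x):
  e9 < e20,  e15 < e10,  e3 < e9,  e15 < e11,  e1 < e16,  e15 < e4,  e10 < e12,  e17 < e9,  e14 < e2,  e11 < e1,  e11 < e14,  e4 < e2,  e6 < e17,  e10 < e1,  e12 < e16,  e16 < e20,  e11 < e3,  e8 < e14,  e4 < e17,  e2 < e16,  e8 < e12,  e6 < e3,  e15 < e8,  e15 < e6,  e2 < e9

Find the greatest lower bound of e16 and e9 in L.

Common lower bounds of {e16, e9}: e11, e14, e15, e2, e4, e8.
The greatest among these is e2.

e2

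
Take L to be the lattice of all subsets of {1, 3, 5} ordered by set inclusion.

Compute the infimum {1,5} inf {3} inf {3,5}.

∅

Under ⊆, meet is intersection: {1,5} ∩ {3} ∩ {3,5} = ∅.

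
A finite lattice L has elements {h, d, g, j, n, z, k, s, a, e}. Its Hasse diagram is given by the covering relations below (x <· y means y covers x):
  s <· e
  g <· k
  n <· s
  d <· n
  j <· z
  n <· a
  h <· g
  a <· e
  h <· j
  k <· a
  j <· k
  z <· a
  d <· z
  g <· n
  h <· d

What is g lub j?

k

Common upper bounds of {g, j}: a, e, k.
The least among these is k.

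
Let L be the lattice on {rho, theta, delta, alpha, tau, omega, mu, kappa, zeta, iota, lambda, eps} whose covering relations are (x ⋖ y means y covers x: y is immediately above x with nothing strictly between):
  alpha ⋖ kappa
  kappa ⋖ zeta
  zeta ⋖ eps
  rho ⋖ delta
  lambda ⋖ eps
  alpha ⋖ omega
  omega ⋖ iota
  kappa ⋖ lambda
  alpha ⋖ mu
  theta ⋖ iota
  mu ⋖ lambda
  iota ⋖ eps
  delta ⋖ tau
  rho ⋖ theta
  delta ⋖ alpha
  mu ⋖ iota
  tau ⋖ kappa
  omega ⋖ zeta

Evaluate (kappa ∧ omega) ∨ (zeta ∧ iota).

omega

kappa ∧ omega = alpha
zeta ∧ iota = omega
alpha ∨ omega = omega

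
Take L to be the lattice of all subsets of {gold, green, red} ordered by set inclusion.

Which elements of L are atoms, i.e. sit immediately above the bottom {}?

The atoms are exactly the elements that cover {}: {gold}, {green}, {red}.

{gold}, {green}, {red}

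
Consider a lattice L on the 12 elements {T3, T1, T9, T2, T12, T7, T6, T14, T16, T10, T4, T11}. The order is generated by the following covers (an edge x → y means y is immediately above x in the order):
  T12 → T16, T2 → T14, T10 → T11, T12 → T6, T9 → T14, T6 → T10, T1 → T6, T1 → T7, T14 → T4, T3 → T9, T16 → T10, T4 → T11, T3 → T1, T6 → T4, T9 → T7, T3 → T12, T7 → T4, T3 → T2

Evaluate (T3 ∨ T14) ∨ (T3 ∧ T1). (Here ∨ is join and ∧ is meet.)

T3 ∨ T14 = T14
T3 ∧ T1 = T3
T14 ∨ T3 = T14

T14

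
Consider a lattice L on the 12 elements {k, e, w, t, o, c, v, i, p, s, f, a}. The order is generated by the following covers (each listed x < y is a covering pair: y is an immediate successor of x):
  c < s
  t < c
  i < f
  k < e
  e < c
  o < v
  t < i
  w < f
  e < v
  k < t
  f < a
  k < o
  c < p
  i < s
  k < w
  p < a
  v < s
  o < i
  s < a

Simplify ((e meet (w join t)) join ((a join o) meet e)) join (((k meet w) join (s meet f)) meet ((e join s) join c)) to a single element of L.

s

w ∨ t = f
e ∧ f = k
a ∨ o = a
a ∧ e = e
k ∨ e = e
k ∧ w = k
s ∧ f = i
k ∨ i = i
e ∨ s = s
s ∨ c = s
i ∧ s = i
e ∨ i = s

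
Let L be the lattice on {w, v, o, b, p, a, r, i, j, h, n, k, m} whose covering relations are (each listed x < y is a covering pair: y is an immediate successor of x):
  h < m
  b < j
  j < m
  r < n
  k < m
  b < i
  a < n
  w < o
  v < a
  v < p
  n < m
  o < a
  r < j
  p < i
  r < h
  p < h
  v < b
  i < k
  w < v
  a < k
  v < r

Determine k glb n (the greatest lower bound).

a

Common lower bounds of {k, n}: a, o, v, w.
The greatest among these is a.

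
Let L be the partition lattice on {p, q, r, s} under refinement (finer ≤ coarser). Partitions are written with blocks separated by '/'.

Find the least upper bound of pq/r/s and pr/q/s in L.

The join of pq/r/s and pr/q/s merges any blocks that overlap across the partitions, giving pqr/s.

pqr/s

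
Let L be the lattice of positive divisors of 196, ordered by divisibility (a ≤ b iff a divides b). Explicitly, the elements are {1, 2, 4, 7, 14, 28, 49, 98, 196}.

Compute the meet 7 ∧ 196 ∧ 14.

Common lower bounds of {7, 196, 14}: 1, 7.
The greatest among these is 7.

7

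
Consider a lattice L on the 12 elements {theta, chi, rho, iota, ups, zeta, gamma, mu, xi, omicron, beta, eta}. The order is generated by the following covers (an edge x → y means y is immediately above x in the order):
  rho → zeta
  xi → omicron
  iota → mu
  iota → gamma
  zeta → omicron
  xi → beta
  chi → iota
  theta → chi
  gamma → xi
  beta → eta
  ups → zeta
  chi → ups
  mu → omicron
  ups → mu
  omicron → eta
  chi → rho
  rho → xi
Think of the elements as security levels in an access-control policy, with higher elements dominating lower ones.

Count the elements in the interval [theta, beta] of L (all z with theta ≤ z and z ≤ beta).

7

The interval [theta, beta] = {beta, chi, gamma, iota, rho, theta, xi}, which has 7 elements.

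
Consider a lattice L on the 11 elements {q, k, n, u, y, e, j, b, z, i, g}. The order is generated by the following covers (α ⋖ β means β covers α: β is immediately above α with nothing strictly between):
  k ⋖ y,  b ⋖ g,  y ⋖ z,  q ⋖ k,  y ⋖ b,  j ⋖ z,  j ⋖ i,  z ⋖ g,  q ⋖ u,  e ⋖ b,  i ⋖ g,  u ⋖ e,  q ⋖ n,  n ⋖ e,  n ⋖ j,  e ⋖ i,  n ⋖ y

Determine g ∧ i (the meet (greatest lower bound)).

i

Common lower bounds of {g, i}: e, i, j, n, q, u.
The greatest among these is i.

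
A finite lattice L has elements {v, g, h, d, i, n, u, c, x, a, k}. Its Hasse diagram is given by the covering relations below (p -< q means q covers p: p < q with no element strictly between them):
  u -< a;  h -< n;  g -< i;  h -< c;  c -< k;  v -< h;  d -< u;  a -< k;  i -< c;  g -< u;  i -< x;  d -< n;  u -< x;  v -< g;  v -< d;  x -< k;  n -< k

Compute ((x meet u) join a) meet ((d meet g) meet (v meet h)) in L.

x ∧ u = u
u ∨ a = a
d ∧ g = v
v ∧ h = v
v ∧ v = v
a ∧ v = v

v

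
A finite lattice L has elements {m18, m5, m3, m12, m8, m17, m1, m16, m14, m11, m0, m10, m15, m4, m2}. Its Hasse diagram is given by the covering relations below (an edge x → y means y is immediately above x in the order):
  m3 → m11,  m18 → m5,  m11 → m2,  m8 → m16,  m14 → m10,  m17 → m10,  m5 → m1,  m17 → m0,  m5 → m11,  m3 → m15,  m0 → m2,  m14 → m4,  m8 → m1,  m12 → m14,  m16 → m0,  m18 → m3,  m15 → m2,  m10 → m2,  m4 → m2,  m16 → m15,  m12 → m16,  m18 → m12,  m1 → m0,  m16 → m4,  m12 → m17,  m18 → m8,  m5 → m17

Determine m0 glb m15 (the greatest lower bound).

m16

Common lower bounds of {m0, m15}: m12, m16, m18, m8.
The greatest among these is m16.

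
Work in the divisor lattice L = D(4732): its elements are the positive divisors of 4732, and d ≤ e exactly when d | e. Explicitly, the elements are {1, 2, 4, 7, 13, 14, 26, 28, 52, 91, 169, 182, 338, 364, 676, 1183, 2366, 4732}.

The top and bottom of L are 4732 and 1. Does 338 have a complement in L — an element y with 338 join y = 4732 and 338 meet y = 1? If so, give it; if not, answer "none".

none

For every candidate y, either 338 ∨ y ≠ 4732 or 338 ∧ y ≠ 1; no complement exists.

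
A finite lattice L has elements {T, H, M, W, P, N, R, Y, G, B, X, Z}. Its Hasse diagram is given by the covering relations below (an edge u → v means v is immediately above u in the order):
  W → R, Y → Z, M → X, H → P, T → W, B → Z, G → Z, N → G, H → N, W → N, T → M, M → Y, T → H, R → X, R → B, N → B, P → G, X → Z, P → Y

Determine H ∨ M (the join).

Common upper bounds of {H, M}: Y, Z.
The least among these is Y.

Y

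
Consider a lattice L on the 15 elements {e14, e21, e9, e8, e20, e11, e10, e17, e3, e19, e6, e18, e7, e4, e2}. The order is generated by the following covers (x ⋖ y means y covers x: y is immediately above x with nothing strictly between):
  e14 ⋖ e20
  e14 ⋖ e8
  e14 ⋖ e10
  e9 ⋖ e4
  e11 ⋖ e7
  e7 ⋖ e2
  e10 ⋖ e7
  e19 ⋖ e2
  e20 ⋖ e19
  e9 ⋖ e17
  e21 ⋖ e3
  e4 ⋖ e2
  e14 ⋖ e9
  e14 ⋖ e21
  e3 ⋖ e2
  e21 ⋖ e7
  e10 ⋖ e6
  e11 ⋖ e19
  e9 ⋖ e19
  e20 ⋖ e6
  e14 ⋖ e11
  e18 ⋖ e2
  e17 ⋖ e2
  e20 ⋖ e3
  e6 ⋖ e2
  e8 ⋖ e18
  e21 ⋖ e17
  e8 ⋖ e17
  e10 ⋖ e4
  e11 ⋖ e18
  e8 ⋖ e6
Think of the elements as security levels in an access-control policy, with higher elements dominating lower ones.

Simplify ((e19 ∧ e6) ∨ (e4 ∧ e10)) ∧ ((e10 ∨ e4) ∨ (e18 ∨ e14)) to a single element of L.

e19 ∧ e6 = e20
e4 ∧ e10 = e10
e20 ∨ e10 = e6
e10 ∨ e4 = e4
e18 ∨ e14 = e18
e4 ∨ e18 = e2
e6 ∧ e2 = e6

e6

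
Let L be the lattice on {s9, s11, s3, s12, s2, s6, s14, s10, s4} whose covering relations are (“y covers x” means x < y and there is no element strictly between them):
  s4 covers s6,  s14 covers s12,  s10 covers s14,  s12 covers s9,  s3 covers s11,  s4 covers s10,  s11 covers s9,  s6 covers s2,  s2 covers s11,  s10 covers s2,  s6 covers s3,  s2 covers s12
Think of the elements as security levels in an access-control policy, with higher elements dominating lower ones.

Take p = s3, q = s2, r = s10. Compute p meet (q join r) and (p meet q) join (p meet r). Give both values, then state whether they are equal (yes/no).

s11; s11; yes

q join r = s10, so p meet (q join r) = s3 meet s10 = s11.
p meet q = s11 and p meet r = s11, so (p meet q) join (p meet r) = s11 join s11 = s11.
Equal: yes.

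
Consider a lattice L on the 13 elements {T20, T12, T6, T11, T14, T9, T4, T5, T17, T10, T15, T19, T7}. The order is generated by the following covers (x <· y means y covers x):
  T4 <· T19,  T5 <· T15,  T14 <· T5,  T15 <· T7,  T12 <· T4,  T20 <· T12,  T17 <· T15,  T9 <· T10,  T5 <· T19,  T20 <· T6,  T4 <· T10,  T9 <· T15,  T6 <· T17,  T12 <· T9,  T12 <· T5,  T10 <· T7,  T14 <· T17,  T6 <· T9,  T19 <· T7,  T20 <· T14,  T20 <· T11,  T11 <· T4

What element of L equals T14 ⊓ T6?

T14 ∧ T6 = T20

T20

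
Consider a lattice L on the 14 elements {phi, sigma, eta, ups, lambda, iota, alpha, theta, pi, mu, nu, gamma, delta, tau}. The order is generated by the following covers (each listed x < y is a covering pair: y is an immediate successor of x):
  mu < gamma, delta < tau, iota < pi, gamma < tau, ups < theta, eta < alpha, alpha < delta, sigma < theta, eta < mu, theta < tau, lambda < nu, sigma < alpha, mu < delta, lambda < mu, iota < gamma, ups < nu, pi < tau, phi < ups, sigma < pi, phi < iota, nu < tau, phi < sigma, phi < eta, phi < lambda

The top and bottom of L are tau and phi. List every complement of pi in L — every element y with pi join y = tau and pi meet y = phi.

Need y with pi ∨ y = tau and pi ∧ y = phi.
Checking each element gives: eta, lambda, mu, nu, ups.

eta, lambda, mu, nu, ups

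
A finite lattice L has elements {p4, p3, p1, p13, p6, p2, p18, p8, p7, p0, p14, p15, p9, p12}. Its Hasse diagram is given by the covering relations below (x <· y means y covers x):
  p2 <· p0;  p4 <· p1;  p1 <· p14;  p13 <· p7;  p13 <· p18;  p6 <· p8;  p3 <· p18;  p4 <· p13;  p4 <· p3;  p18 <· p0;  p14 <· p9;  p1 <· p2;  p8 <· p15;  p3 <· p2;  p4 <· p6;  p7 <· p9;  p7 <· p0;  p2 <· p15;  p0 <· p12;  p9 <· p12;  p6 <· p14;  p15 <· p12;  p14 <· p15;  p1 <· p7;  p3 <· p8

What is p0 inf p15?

Common lower bounds of {p0, p15}: p1, p2, p3, p4.
The greatest among these is p2.

p2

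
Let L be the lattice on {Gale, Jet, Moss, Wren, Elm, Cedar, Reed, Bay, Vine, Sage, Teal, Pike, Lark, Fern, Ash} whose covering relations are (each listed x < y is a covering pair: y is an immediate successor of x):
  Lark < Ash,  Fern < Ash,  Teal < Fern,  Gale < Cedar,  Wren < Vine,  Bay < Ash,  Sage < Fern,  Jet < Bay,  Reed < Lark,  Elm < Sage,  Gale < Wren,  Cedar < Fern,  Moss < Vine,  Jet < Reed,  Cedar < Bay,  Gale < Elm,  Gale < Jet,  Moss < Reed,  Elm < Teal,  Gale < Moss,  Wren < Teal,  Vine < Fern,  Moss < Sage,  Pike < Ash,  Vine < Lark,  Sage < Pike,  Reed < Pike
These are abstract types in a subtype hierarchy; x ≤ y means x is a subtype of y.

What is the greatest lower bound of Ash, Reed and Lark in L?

Reed

Common lower bounds of {Ash, Reed, Lark}: Gale, Jet, Moss, Reed.
The greatest among these is Reed.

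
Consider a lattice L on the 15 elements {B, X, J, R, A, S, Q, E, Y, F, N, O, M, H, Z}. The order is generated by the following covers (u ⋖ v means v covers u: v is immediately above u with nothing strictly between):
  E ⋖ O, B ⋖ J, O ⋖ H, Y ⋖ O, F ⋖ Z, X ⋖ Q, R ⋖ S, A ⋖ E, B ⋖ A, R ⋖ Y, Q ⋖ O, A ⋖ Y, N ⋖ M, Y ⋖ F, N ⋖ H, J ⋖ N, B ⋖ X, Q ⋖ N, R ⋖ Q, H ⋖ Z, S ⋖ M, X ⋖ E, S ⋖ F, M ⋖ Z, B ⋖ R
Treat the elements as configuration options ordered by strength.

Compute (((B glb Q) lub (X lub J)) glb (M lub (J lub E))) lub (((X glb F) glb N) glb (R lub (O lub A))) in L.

B ∧ Q = B
X ∨ J = N
B ∨ N = N
J ∨ E = H
M ∨ H = Z
N ∧ Z = N
X ∧ F = B
B ∧ N = B
O ∨ A = O
R ∨ O = O
B ∧ O = B
N ∨ B = N

N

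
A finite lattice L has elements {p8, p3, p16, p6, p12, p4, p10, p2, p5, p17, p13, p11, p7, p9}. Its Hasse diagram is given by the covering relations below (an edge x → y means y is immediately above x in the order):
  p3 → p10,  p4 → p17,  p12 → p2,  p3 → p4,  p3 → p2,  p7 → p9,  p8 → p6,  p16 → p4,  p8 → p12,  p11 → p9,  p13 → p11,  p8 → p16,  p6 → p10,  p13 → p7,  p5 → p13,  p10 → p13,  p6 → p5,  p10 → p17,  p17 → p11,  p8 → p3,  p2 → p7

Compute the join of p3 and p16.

p4

Common upper bounds of {p3, p16}: p11, p17, p4, p9.
The least among these is p4.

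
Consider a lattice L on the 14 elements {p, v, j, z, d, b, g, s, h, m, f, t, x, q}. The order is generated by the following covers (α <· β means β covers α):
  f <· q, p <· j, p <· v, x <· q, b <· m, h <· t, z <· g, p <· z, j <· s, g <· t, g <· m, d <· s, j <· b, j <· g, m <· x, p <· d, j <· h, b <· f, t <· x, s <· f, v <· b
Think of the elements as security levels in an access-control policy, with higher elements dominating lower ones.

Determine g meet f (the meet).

Common lower bounds of {g, f}: j, p.
The greatest among these is j.

j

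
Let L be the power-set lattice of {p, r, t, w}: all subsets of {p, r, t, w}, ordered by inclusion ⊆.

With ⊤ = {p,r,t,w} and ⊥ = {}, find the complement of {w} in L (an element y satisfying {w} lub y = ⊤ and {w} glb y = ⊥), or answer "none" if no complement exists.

{p,r,t}

Need y with {w} ∨ y = {p,r,t,w} and {w} ∧ y = {}.
Checking each element gives: {p,r,t}.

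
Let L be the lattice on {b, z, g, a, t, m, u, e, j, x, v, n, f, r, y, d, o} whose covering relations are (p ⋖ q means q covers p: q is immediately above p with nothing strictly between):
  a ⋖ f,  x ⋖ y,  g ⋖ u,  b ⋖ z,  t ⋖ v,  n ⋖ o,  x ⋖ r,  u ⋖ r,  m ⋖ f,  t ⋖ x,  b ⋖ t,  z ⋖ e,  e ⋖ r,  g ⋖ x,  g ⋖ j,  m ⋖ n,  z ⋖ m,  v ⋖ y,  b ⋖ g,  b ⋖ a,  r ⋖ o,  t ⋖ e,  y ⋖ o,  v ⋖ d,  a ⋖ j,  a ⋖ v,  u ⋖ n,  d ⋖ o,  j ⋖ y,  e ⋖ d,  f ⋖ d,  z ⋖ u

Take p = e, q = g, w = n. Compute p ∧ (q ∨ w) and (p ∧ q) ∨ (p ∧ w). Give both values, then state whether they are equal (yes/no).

z; z; yes

q ∨ w = n, so p ∧ (q ∨ w) = e ∧ n = z.
p ∧ q = b and p ∧ w = z, so (p ∧ q) ∨ (p ∧ w) = b ∨ z = z.
Equal: yes.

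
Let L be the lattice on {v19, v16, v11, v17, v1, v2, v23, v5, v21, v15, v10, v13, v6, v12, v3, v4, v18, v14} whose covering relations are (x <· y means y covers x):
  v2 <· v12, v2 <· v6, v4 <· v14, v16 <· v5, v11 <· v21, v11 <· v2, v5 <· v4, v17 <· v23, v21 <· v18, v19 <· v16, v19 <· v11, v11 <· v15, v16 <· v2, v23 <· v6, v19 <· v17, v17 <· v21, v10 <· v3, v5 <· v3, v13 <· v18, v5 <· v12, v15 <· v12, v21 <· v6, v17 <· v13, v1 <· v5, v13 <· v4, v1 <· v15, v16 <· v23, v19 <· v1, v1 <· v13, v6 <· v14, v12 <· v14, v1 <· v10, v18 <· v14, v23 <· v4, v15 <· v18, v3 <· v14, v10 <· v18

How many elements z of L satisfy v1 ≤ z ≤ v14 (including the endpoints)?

The interval [v1, v14] = {v1, v10, v12, v13, v14, v15, v18, v3, v4, v5}, which has 10 elements.

10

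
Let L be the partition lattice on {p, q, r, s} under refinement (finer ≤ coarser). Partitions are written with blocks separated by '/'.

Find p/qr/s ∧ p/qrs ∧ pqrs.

Common lower bounds of {p/qr/s, p/qrs, pqrs}: p/q/r/s, p/qr/s.
The greatest among these is p/qr/s.

p/qr/s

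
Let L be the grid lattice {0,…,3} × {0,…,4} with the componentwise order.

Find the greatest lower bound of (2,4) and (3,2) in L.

(2,2)

In a product of chains, the meet is componentwise min, giving (2,2).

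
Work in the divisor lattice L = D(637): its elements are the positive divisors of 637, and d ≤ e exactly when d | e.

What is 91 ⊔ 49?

637

In the divisibility order, the join is the least common multiple: lcm(91, 49) = 637.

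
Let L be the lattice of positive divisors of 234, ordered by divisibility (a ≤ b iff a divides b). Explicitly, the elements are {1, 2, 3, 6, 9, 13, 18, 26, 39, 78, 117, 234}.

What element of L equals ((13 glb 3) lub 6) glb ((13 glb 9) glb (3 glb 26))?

1

13 ∧ 3 = 1
1 ∨ 6 = 6
13 ∧ 9 = 1
3 ∧ 26 = 1
1 ∧ 1 = 1
6 ∧ 1 = 1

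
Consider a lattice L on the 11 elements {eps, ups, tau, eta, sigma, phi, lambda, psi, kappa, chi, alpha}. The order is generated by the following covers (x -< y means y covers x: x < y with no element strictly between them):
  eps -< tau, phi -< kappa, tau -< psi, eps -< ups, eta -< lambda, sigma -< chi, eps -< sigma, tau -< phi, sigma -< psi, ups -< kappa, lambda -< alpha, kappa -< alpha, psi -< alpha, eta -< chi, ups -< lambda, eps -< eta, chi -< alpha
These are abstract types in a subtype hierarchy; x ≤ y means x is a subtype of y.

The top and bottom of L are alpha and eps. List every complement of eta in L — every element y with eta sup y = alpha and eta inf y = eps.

kappa, phi, psi, tau

Need y with eta ∨ y = alpha and eta ∧ y = eps.
Checking each element gives: kappa, phi, psi, tau.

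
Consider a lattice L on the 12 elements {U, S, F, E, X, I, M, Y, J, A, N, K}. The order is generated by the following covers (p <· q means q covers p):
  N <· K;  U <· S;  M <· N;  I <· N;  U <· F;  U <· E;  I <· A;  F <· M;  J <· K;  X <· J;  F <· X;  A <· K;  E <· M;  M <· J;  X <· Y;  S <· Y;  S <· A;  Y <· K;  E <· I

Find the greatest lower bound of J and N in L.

Common lower bounds of {J, N}: E, F, M, U.
The greatest among these is M.

M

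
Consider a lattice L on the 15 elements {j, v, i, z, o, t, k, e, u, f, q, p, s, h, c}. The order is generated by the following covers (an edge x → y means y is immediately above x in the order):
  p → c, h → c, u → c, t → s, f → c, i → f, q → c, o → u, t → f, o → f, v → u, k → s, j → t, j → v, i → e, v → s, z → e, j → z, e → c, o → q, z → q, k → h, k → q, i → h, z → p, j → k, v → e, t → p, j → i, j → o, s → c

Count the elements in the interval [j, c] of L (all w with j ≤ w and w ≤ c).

15

The interval [j, c] = {c, e, f, h, i, j, k, o, p, q, s, t, u, v, z}, which has 15 elements.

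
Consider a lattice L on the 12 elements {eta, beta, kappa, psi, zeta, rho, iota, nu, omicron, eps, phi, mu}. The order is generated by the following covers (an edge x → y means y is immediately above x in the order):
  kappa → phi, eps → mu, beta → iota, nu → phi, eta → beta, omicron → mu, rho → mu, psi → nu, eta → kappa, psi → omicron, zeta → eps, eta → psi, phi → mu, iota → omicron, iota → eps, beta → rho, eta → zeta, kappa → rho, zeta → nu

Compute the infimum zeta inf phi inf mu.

zeta

Common lower bounds of {zeta, phi, mu}: eta, zeta.
The greatest among these is zeta.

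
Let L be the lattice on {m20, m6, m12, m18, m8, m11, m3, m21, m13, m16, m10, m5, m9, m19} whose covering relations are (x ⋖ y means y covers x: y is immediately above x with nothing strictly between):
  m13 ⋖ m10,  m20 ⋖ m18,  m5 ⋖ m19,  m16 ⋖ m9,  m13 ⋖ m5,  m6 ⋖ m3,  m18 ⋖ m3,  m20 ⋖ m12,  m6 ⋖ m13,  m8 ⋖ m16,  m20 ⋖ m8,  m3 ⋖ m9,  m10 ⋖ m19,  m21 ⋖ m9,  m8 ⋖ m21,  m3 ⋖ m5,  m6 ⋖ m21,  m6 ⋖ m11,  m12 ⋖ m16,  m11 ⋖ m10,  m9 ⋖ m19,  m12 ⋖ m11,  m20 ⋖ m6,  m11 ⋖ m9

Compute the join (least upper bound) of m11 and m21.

m9

Common upper bounds of {m11, m21}: m19, m9.
The least among these is m9.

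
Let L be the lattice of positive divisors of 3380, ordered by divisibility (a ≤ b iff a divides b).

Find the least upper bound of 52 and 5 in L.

260

Common upper bounds of {52, 5}: 260, 3380.
The least among these is 260.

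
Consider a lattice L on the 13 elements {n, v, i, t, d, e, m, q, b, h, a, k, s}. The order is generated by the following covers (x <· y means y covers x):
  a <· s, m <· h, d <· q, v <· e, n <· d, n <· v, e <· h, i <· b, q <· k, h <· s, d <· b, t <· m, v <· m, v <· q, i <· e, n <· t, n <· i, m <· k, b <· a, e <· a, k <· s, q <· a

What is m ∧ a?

Common lower bounds of {m, a}: n, v.
The greatest among these is v.

v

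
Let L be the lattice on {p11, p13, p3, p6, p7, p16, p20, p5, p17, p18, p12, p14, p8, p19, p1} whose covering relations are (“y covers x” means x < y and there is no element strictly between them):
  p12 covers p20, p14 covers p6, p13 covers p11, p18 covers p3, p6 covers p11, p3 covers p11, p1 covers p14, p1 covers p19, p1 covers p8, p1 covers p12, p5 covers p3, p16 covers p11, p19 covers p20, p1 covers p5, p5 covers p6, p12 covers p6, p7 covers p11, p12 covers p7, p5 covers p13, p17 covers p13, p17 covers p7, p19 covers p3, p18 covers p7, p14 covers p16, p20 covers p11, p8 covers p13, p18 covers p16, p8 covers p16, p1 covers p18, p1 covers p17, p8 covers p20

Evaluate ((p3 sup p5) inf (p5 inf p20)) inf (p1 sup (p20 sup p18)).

p11

p3 ∨ p5 = p5
p5 ∧ p20 = p11
p5 ∧ p11 = p11
p20 ∨ p18 = p1
p1 ∨ p1 = p1
p11 ∧ p1 = p11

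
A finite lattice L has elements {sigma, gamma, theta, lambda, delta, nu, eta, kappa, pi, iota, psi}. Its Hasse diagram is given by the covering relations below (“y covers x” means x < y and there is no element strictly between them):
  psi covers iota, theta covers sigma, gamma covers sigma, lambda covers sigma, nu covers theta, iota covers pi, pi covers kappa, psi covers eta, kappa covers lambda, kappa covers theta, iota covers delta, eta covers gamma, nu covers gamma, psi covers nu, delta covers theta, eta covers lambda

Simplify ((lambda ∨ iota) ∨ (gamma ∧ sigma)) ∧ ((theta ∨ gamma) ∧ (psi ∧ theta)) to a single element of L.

theta

lambda ∨ iota = iota
gamma ∧ sigma = sigma
iota ∨ sigma = iota
theta ∨ gamma = nu
psi ∧ theta = theta
nu ∧ theta = theta
iota ∧ theta = theta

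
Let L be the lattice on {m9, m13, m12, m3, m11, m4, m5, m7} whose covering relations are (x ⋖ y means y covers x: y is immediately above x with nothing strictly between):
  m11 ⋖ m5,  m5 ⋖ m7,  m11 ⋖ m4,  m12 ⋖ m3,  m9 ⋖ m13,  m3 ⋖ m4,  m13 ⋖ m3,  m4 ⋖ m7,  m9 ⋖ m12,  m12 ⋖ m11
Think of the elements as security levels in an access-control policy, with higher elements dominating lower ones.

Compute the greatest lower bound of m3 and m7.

m3

Common lower bounds of {m3, m7}: m12, m13, m3, m9.
The greatest among these is m3.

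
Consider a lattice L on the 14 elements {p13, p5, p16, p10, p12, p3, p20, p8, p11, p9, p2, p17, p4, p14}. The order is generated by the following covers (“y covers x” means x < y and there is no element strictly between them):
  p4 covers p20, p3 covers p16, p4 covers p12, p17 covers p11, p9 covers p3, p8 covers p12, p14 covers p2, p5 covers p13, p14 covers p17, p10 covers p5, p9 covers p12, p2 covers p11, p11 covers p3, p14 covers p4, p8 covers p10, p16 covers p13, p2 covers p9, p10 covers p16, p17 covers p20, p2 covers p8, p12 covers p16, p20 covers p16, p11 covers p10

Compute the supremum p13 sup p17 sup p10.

p17

Common upper bounds of {p13, p17, p10}: p14, p17.
The least among these is p17.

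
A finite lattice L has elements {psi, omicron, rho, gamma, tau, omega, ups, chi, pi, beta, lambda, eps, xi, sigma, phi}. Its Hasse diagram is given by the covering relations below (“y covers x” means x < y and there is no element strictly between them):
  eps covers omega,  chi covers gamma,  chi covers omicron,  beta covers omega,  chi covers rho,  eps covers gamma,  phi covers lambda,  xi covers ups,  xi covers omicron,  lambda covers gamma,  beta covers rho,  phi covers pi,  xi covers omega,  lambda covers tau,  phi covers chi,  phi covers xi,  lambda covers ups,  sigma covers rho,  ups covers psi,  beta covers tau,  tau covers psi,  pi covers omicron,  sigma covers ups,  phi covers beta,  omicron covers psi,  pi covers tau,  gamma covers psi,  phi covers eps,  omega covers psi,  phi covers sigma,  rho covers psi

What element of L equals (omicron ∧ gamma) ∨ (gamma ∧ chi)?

omicron ∧ gamma = psi
gamma ∧ chi = gamma
psi ∨ gamma = gamma

gamma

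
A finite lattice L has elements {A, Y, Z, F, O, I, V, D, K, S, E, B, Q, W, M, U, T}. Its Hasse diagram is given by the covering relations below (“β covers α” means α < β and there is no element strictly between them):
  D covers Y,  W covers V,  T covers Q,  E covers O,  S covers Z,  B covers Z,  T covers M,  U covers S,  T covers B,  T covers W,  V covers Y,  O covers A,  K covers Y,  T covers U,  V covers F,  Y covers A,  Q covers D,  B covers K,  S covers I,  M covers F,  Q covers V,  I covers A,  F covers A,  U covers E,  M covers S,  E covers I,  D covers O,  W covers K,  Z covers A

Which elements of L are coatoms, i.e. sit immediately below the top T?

The coatoms are exactly the elements covered by T: B, M, Q, U, W.

B, M, Q, U, W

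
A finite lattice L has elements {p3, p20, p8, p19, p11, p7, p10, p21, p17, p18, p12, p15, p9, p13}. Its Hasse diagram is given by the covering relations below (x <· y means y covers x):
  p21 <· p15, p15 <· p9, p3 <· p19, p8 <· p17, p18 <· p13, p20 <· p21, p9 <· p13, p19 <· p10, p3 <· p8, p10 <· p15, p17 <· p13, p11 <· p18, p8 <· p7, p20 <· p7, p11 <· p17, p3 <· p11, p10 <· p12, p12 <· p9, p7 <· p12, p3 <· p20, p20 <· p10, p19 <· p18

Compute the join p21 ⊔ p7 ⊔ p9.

Common upper bounds of {p21, p7, p9}: p13, p9.
The least among these is p9.

p9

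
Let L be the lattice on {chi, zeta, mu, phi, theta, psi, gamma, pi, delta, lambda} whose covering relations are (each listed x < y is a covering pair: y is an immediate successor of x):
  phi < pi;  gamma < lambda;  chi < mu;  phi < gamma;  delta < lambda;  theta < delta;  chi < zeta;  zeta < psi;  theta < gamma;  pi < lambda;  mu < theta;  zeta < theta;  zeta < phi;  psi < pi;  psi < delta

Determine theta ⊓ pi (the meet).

Common lower bounds of {theta, pi}: chi, zeta.
The greatest among these is zeta.

zeta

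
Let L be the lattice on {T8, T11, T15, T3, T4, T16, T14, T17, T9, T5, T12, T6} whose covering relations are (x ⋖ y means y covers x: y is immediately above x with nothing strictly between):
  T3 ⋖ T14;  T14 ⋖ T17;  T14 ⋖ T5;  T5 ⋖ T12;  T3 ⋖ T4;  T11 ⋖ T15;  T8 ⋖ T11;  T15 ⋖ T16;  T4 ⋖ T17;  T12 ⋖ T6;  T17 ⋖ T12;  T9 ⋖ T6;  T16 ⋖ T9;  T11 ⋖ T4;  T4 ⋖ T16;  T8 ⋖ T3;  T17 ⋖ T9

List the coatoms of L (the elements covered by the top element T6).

The coatoms are exactly the elements covered by T6: T12, T9.

T12, T9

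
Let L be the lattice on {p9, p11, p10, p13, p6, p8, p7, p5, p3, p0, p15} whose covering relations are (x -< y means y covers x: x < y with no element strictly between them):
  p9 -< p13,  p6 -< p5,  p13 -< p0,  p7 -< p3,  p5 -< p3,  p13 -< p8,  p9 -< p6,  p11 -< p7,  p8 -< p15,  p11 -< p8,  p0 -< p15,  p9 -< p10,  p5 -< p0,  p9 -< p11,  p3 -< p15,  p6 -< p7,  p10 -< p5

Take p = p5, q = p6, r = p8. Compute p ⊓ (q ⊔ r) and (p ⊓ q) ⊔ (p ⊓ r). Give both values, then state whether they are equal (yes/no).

q ⊔ r = p15, so p ⊓ (q ⊔ r) = p5 ⊓ p15 = p5.
p ⊓ q = p6 and p ⊓ r = p9, so (p ⊓ q) ⊔ (p ⊓ r) = p6 ⊔ p9 = p6.
Equal: no.

p5; p6; no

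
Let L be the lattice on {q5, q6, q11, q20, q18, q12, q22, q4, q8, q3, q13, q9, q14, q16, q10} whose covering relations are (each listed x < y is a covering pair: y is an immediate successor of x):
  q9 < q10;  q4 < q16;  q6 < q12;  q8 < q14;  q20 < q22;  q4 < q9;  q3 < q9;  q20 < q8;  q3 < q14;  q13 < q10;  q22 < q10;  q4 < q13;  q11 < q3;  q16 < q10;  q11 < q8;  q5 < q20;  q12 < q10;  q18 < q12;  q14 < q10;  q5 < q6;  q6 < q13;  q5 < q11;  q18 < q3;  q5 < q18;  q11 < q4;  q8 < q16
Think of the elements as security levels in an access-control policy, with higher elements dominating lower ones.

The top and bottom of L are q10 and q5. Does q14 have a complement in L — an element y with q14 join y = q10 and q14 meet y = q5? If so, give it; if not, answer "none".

q6

Need y with q14 ∨ y = q10 and q14 ∧ y = q5.
Checking each element gives: q6.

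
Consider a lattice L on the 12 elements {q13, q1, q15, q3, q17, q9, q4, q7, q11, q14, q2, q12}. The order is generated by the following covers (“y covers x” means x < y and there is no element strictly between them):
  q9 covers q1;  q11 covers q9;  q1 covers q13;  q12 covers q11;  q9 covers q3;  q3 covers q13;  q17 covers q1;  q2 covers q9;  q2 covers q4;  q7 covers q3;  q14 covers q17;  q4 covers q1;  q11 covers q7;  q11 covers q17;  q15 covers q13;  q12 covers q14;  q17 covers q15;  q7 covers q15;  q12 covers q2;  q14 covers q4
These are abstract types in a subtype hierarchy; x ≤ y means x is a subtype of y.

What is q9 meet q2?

q9

Common lower bounds of {q9, q2}: q1, q13, q3, q9.
The greatest among these is q9.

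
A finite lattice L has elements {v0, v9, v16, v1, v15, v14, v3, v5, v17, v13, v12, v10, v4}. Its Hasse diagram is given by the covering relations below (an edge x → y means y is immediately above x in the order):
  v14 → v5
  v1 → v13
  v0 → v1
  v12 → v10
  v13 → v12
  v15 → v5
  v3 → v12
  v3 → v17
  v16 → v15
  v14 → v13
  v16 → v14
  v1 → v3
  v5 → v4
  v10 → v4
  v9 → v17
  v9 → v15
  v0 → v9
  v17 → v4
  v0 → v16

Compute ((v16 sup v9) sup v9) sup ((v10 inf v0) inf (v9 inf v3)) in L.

v16 ∨ v9 = v15
v15 ∨ v9 = v15
v10 ∧ v0 = v0
v9 ∧ v3 = v0
v0 ∧ v0 = v0
v15 ∨ v0 = v15

v15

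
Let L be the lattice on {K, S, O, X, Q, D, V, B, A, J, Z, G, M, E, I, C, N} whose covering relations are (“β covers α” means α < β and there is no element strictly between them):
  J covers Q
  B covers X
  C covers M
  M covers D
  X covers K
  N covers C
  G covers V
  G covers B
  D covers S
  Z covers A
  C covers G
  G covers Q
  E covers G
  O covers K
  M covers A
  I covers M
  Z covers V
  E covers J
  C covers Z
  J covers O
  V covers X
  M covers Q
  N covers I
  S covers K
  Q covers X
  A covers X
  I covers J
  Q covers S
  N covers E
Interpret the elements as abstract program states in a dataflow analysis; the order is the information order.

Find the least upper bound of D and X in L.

Common upper bounds of {D, X}: C, I, M, N.
The least among these is M.

M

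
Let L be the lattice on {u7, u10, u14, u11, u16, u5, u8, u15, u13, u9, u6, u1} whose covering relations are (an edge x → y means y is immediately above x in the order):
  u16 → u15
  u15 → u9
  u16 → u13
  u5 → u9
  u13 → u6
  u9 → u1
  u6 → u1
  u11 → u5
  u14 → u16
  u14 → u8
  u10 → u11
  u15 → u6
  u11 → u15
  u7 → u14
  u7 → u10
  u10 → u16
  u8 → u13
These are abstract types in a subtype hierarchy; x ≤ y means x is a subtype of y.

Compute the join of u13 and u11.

Common upper bounds of {u13, u11}: u1, u6.
The least among these is u6.

u6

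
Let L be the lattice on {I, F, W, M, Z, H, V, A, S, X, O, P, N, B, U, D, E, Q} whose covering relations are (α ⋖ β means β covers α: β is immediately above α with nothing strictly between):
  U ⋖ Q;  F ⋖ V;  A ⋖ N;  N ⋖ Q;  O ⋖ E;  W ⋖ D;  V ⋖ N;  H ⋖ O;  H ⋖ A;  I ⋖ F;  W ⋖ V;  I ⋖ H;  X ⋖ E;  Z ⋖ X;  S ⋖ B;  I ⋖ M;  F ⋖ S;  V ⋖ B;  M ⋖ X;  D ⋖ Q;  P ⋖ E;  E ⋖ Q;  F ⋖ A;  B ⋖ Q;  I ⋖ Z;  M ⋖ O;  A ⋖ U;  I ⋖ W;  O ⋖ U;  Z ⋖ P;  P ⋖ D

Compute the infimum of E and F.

I

Common lower bounds of {E, F}: I.
The greatest among these is I.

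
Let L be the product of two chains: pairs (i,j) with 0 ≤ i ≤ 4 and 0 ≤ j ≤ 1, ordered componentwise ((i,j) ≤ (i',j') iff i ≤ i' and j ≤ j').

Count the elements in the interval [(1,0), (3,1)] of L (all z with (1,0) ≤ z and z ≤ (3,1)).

6

The interval [(1,0), (3,1)] = {(1,0), (1,1), (2,0), (2,1), (3,0), (3,1)}, which has 6 elements.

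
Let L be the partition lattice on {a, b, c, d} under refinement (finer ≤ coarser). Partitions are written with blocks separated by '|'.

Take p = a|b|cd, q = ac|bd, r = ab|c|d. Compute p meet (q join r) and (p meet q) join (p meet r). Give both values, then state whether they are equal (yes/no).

a|b|cd; a|b|c|d; no

q join r = abcd, so p meet (q join r) = a|b|cd meet abcd = a|b|cd.
p meet q = a|b|c|d and p meet r = a|b|c|d, so (p meet q) join (p meet r) = a|b|c|d join a|b|c|d = a|b|c|d.
Equal: no.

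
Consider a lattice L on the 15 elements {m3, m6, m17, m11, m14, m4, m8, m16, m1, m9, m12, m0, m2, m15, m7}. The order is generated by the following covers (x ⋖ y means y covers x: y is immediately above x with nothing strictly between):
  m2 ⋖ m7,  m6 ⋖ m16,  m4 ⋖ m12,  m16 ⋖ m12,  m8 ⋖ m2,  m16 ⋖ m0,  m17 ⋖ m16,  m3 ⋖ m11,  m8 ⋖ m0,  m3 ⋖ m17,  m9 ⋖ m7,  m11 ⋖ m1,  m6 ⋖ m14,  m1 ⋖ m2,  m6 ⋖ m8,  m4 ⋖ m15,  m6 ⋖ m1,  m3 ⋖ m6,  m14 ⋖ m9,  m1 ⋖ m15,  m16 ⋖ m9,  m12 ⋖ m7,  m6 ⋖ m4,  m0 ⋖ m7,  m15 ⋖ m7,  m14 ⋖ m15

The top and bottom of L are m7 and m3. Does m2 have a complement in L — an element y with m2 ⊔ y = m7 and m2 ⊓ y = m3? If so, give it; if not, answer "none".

m17

Need y with m2 ∨ y = m7 and m2 ∧ y = m3.
Checking each element gives: m17.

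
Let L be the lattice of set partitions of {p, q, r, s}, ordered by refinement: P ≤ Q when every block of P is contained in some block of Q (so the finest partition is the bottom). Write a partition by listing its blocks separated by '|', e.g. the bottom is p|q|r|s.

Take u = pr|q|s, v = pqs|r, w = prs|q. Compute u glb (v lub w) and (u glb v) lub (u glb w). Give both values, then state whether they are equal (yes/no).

pr|q|s; pr|q|s; yes

v lub w = pqrs, so u glb (v lub w) = pr|q|s glb pqrs = pr|q|s.
u glb v = p|q|r|s and u glb w = pr|q|s, so (u glb v) lub (u glb w) = p|q|r|s lub pr|q|s = pr|q|s.
Equal: yes.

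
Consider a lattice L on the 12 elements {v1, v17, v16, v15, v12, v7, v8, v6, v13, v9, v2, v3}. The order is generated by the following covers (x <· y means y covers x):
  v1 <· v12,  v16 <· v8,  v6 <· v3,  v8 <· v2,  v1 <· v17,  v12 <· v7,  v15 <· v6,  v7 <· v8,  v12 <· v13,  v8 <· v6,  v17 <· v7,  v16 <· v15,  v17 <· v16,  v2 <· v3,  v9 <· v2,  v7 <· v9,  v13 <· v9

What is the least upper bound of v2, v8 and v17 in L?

v2

Common upper bounds of {v2, v8, v17}: v2, v3.
The least among these is v2.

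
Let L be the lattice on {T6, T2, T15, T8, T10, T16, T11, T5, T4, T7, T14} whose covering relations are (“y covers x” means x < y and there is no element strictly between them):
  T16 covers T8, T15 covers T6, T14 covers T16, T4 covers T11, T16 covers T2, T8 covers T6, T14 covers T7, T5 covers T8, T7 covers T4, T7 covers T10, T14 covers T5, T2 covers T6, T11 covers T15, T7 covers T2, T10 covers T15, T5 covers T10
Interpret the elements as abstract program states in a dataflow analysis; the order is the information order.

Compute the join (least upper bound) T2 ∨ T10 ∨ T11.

T7

Common upper bounds of {T2, T10, T11}: T14, T7.
The least among these is T7.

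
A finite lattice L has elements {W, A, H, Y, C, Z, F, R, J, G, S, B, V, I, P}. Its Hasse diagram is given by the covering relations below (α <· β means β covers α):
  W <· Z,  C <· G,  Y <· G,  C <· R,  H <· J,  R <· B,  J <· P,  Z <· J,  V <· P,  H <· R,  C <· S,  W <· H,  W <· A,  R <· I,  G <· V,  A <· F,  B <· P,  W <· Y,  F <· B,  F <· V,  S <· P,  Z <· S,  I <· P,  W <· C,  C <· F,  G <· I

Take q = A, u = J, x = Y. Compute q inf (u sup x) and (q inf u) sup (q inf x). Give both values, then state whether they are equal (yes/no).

A; W; no

u sup x = P, so q inf (u sup x) = A inf P = A.
q inf u = W and q inf x = W, so (q inf u) sup (q inf x) = W sup W = W.
Equal: no.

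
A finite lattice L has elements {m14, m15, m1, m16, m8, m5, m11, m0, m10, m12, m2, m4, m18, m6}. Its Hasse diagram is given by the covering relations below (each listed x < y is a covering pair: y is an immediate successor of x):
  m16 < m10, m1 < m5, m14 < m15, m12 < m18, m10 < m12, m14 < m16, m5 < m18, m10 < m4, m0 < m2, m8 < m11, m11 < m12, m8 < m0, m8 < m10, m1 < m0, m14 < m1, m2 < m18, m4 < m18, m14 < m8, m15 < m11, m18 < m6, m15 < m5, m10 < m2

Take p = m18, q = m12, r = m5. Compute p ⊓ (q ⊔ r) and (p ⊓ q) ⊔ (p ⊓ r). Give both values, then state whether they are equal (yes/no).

m18; m18; yes

q ⊔ r = m18, so p ⊓ (q ⊔ r) = m18 ⊓ m18 = m18.
p ⊓ q = m12 and p ⊓ r = m5, so (p ⊓ q) ⊔ (p ⊓ r) = m12 ⊔ m5 = m18.
Equal: yes.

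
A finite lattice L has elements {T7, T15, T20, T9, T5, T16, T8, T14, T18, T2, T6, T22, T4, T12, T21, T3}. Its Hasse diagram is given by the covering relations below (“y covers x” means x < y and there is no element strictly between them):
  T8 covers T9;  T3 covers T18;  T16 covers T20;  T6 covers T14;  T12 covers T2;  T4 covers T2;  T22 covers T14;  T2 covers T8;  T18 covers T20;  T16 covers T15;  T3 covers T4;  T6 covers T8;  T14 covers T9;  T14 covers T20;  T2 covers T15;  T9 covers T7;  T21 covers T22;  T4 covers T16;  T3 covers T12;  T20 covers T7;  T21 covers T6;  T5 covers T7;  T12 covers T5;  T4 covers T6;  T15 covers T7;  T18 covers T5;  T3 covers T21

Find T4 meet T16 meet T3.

Common lower bounds of {T4, T16, T3}: T15, T16, T20, T7.
The greatest among these is T16.

T16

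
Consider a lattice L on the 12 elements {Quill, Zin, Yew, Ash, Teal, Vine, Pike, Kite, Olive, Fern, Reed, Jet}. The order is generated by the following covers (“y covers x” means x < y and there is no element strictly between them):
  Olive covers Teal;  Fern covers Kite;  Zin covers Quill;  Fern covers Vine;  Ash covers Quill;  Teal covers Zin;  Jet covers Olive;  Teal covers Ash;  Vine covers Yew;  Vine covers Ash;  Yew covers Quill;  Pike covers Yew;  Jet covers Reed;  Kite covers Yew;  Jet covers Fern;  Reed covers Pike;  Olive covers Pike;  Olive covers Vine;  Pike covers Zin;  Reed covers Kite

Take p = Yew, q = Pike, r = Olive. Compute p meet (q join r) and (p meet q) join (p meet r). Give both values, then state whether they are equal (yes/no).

Yew; Yew; yes

q join r = Olive, so p meet (q join r) = Yew meet Olive = Yew.
p meet q = Yew and p meet r = Yew, so (p meet q) join (p meet r) = Yew join Yew = Yew.
Equal: yes.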